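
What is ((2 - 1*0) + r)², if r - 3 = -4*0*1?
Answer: 25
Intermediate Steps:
r = 3 (r = 3 - 4*0*1 = 3 + 0*1 = 3 + 0 = 3)
((2 - 1*0) + r)² = ((2 - 1*0) + 3)² = ((2 + 0) + 3)² = (2 + 3)² = 5² = 25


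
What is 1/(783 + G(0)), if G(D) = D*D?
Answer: 1/783 ≈ 0.0012771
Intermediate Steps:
G(D) = D²
1/(783 + G(0)) = 1/(783 + 0²) = 1/(783 + 0) = 1/783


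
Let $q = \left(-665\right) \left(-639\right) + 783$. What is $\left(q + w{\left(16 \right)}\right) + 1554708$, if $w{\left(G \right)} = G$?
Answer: $1980442$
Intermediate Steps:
$q = 425718$ ($q = 424935 + 783 = 425718$)
$\left(q + w{\left(16 \right)}\right) + 1554708 = \left(425718 + 16\right) + 1554708 = 425734 + 1554708 = 1980442$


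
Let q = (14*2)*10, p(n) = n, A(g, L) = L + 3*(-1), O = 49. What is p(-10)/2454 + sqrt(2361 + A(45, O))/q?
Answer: -5/1227 + sqrt(2407)/280 ≈ 0.17114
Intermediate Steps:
A(g, L) = -3 + L (A(g, L) = L - 3 = -3 + L)
q = 280 (q = 28*10 = 280)
p(-10)/2454 + sqrt(2361 + A(45, O))/q = -10/2454 + sqrt(2361 + (-3 + 49))/280 = -10*1/2454 + sqrt(2361 + 46)*(1/280) = -5/1227 + sqrt(2407)*(1/280) = -5/1227 + sqrt(2407)/280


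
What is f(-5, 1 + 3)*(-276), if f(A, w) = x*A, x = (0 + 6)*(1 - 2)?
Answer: -8280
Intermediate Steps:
x = -6 (x = 6*(-1) = -6)
f(A, w) = -6*A
f(-5, 1 + 3)*(-276) = -6*(-5)*(-276) = 30*(-276) = -8280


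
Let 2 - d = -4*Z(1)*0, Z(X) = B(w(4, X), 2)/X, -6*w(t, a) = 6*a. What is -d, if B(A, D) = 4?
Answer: -2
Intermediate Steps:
w(t, a) = -a
Z(X) = 4/X
d = 2 (d = 2 - (-16/1)*0 = 2 - (-16)*0 = 2 - 1*0 = 2 + 0 = 2)
-d = -1*2 = -2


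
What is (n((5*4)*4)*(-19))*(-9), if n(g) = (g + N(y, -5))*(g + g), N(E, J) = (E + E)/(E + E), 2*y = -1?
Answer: 2216160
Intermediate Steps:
y = -½ (y = (½)*(-1) = -½ ≈ -0.50000)
N(E, J) = 1 (N(E, J) = (2*E)/((2*E)) = (2*E)*(1/(2*E)) = 1)
n(g) = 2*g*(1 + g) (n(g) = (g + 1)*(g + g) = (1 + g)*(2*g) = 2*g*(1 + g))
(n((5*4)*4)*(-19))*(-9) = ((2*((5*4)*4)*(1 + (5*4)*4))*(-19))*(-9) = ((2*(20*4)*(1 + 20*4))*(-19))*(-9) = ((2*80*(1 + 80))*(-19))*(-9) = ((2*80*81)*(-19))*(-9) = (12960*(-19))*(-9) = -246240*(-9) = 2216160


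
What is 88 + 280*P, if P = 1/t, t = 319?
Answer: 28352/319 ≈ 88.878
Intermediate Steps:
P = 1/319 ≈ 0.0031348
88 + 280*P = 88 + 280*(1/319) = 88 + 280/319 = 28352/319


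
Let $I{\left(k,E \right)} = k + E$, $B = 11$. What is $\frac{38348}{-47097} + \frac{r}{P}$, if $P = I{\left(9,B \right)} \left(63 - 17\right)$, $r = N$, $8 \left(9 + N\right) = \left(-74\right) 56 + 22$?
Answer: $- \frac{239883049}{173316960} \approx -1.3841$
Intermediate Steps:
$I{\left(k,E \right)} = E + k$
$N = - \frac{2097}{4}$ ($N = -9 + \frac{\left(-74\right) 56 + 22}{8} = -9 + \frac{-4144 + 22}{8} = -9 + \frac{1}{8} \left(-4122\right) = -9 - \frac{2061}{4} = - \frac{2097}{4} \approx -524.25$)
$r = - \frac{2097}{4} \approx -524.25$
$P = 920$ ($P = \left(11 + 9\right) \left(63 - 17\right) = 20 \cdot 46 = 920$)
$\frac{38348}{-47097} + \frac{r}{P} = \frac{38348}{-47097} - \frac{2097}{4 \cdot 920} = 38348 \left(- \frac{1}{47097}\right) - \frac{2097}{3680} = - \frac{38348}{47097} - \frac{2097}{3680} = - \frac{239883049}{173316960}$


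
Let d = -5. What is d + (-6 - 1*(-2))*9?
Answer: -41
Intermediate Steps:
d + (-6 - 1*(-2))*9 = -5 + (-6 - 1*(-2))*9 = -5 + (-6 + 2)*9 = -5 - 4*9 = -5 - 36 = -41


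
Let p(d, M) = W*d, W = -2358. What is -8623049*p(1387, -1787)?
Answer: 28202078414754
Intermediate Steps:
p(d, M) = -2358*d
-8623049*p(1387, -1787) = -8623049*(-2358*1387) = -8623049/(1/(-3270546)) = -8623049/(-1/3270546) = -8623049*(-3270546) = 28202078414754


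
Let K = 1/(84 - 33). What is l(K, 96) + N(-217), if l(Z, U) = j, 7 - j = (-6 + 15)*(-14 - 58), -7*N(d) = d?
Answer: 686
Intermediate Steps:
N(d) = -d/7
K = 1/51 ≈ 0.019608
j = 655 (j = 7 - (-6 + 15)*(-14 - 58) = 7 - 9*(-72) = 7 - 1*(-648) = 7 + 648 = 655)
l(Z, U) = 655
l(K, 96) + N(-217) = 655 - ⅐*(-217) = 655 + 31 = 686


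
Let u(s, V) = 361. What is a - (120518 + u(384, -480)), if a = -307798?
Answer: -428677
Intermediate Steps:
a - (120518 + u(384, -480)) = -307798 - (120518 + 361) = -307798 - 1*120879 = -307798 - 120879 = -428677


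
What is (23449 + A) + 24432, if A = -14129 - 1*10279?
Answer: 23473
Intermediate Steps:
A = -24408 (A = -14129 - 10279 = -24408)
(23449 + A) + 24432 = (23449 - 24408) + 24432 = -959 + 24432 = 23473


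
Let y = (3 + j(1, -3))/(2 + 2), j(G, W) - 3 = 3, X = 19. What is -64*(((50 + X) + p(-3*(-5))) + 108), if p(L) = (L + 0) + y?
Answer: -12432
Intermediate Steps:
j(G, W) = 6 (j(G, W) = 3 + 3 = 6)
y = 9/4 (y = (3 + 6)/(2 + 2) = 9/4 ≈ 2.2500)
p(L) = 9/4 + L (p(L) = (L + 0) + 9/4 = L + 9/4 = 9/4 + L)
-64*(((50 + X) + p(-3*(-5))) + 108) = -64*(((50 + 19) + (9/4 - 3*(-5))) + 108) = -64*((69 + (9/4 + 15)) + 108) = -64*((69 + 69/4) + 108) = -64*(345/4 + 108) = -64*777/4 = -12432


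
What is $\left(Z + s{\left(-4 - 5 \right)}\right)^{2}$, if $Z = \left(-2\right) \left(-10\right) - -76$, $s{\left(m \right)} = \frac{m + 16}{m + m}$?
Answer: $\frac{2961841}{324} \approx 9141.5$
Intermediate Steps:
$s{\left(m \right)} = \frac{16 + m}{2 m}$
$Z = 96$ ($Z = 20 + 76 = 96$)
$\left(Z + s{\left(-4 - 5 \right)}\right)^{2} = \left(96 + \frac{16 - 9}{2 \left(-4 - 5\right)}\right)^{2} = \left(96 + \frac{16 - 9}{2 \left(-9\right)}\right)^{2} = \left(96 + \frac{1}{2} \left(- \frac{1}{9}\right) 7\right)^{2} = \left(96 - \frac{7}{18}\right)^{2} = \left(\frac{1721}{18}\right)^{2} = \frac{2961841}{324}$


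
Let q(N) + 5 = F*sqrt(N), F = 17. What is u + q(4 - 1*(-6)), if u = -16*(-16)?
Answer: 251 + 17*sqrt(10) ≈ 304.76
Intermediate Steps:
u = 256
q(N) = -5 + 17*sqrt(N)
u + q(4 - 1*(-6)) = 256 + (-5 + 17*sqrt(4 - 1*(-6))) = 256 + (-5 + 17*sqrt(4 + 6)) = 256 + (-5 + 17*sqrt(10)) = 251 + 17*sqrt(10)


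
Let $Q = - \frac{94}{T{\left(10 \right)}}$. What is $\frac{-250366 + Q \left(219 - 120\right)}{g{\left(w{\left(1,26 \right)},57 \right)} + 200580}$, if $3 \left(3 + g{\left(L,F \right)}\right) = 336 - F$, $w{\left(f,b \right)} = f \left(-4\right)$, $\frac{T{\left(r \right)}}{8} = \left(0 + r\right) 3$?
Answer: $- \frac{10016191}{8026800} \approx -1.2478$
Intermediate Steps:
$T{\left(r \right)} = 24 r$ ($T{\left(r \right)} = 8 \left(0 + r\right) 3 = 8 r 3 = 8 \cdot 3 r = 24 r$)
$w{\left(f,b \right)} = - 4 f$
$g{\left(L,F \right)} = 109 - \frac{F}{3}$ ($g{\left(L,F \right)} = -3 + \frac{336 - F}{3} = -3 - \left(-112 + \frac{F}{3}\right) = 109 - \frac{F}{3}$)
$Q = - \frac{47}{120}$ ($Q = - \frac{94}{24 \cdot 10} = - \frac{94}{240} = \left(-94\right) \frac{1}{240} = - \frac{47}{120} \approx -0.39167$)
$\frac{-250366 + Q \left(219 - 120\right)}{g{\left(w{\left(1,26 \right)},57 \right)} + 200580} = \frac{-250366 - \frac{47 \left(219 - 120\right)}{120}}{\left(109 - 19\right) + 200580} = \frac{-250366 - \frac{1551}{40}}{\left(109 - 19\right) + 200580} = \frac{-250366 - \frac{1551}{40}}{90 + 200580} = - \frac{10016191}{40 \cdot 200670} = \left(- \frac{10016191}{40}\right) \frac{1}{200670} = - \frac{10016191}{8026800}$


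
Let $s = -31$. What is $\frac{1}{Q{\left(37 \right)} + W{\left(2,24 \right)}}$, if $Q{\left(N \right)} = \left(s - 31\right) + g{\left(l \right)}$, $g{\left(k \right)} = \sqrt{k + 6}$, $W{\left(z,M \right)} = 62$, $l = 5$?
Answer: $\frac{\sqrt{11}}{11} \approx 0.30151$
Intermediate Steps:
$g{\left(k \right)} = \sqrt{6 + k}$
$Q{\left(N \right)} = -62 + \sqrt{11}$ ($Q{\left(N \right)} = \left(-31 - 31\right) + \sqrt{6 + 5} = -62 + \sqrt{11}$)
$\frac{1}{Q{\left(37 \right)} + W{\left(2,24 \right)}} = \frac{1}{\left(-62 + \sqrt{11}\right) + 62} = \frac{1}{\sqrt{11}} = \frac{\sqrt{11}}{11}$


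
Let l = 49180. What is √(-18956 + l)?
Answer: 4*√1889 ≈ 173.85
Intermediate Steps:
√(-18956 + l) = √(-18956 + 49180) = √30224 = 4*√1889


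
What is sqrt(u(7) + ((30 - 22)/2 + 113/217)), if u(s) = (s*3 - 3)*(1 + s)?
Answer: 3*sqrt(777077)/217 ≈ 12.187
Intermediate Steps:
u(s) = (1 + s)*(-3 + 3*s) (u(s) = (3*s - 3)*(1 + s) = (-3 + 3*s)*(1 + s) = (1 + s)*(-3 + 3*s))
sqrt(u(7) + ((30 - 22)/2 + 113/217)) = sqrt((-3 + 3*7**2) + ((30 - 22)/2 + 113/217)) = sqrt((-3 + 3*49) + (8*(1/2) + 113*(1/217))) = sqrt((-3 + 147) + (4 + 113/217)) = sqrt(144 + 981/217) = sqrt(32229/217) = 3*sqrt(777077)/217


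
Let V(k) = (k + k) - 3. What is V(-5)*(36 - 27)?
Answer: -117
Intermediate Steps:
V(k) = -3 + 2*k (V(k) = 2*k - 3 = -3 + 2*k)
V(-5)*(36 - 27) = (-3 + 2*(-5))*(36 - 27) = (-3 - 10)*9 = -13*9 = -117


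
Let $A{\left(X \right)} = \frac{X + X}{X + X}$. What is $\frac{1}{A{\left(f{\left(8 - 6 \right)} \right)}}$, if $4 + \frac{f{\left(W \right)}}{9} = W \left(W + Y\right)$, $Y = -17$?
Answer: $1$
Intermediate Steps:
$f{\left(W \right)} = -36 + 9 W \left(-17 + W\right)$ ($f{\left(W \right)} = -36 + 9 W \left(W - 17\right) = -36 + 9 W \left(-17 + W\right)$)
$A{\left(X \right)} = 1$ ($A{\left(X \right)} = \frac{2 X}{2 X} = 2 X \frac{1}{2 X} = 1$)
$\frac{1}{A{\left(f{\left(8 - 6 \right)} \right)}} = 1^{-1} = 1$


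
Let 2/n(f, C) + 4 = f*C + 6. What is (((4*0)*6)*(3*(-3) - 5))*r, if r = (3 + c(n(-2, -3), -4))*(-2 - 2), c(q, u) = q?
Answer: 0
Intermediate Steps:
n(f, C) = 2/(2 + C*f) (n(f, C) = 2/(-4 + (f*C + 6)) = 2/(-4 + (C*f + 6)) = 2/(-4 + (6 + C*f)) = 2/(2 + C*f))
r = -13 (r = (3 + 2/(2 - 3*(-2)))*(-2 - 2) = (3 + 2/(2 + 6))*(-4) = (3 + 2/8)*(-4) = (3 + 2*(⅛))*(-4) = (3 + ¼)*(-4) = (13/4)*(-4) = -13)
(((4*0)*6)*(3*(-3) - 5))*r = (((4*0)*6)*(3*(-3) - 5))*(-13) = ((0*6)*(-9 - 5))*(-13) = (0*(-14))*(-13) = 0*(-13) = 0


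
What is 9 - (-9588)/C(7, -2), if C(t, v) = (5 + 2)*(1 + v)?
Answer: -9525/7 ≈ -1360.7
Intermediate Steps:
C(t, v) = 7 + 7*v (C(t, v) = 7*(1 + v) = 7 + 7*v)
9 - (-9588)/C(7, -2) = 9 - (-9588)/(7 + 7*(-2)) = 9 - (-9588)/(7 - 14) = 9 - (-9588)/(-7) = 9 - (-9588)*(-1)/7 = 9 - 102*94/7 = 9 - 9588/7 = -9525/7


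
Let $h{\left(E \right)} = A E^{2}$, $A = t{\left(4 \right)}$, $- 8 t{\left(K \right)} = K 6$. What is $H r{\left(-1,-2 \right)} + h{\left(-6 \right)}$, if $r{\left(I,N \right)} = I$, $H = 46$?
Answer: $-154$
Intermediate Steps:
$t{\left(K \right)} = - \frac{3 K}{4}$ ($t{\left(K \right)} = - \frac{K 6}{8} = - \frac{6 K}{8} = - \frac{3 K}{4}$)
$A = -3$ ($A = \left(- \frac{3}{4}\right) 4 = -3$)
$h{\left(E \right)} = - 3 E^{2}$
$H r{\left(-1,-2 \right)} + h{\left(-6 \right)} = 46 \left(-1\right) - 3 \left(-6\right)^{2} = -46 - 108 = -154$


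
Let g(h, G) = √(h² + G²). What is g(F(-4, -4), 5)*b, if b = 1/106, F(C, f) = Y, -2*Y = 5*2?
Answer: 5*√2/106 ≈ 0.066708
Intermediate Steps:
Y = -5 (Y = -5*2/2 = -½*10 = -5)
F(C, f) = -5
g(h, G) = √(G² + h²)
b = 1/106 ≈ 0.0094340
g(F(-4, -4), 5)*b = √(5² + (-5)²)*(1/106) = √(25 + 25)*(1/106) = √50*(1/106) = (5*√2)*(1/106) = 5*√2/106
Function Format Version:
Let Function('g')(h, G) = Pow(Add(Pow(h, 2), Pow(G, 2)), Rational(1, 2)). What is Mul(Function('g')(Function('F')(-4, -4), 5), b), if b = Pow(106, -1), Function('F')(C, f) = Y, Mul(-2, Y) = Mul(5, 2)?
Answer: Mul(Rational(5, 106), Pow(2, Rational(1, 2))) ≈ 0.066708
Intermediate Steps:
Y = -5 (Y = Mul(Rational(-1, 2), Mul(5, 2)) = Mul(Rational(-1, 2), 10) = -5)
Function('F')(C, f) = -5
Function('g')(h, G) = Pow(Add(Pow(G, 2), Pow(h, 2)), Rational(1, 2))
b = Rational(1, 106) ≈ 0.0094340
Mul(Function('g')(Function('F')(-4, -4), 5), b) = Mul(Pow(Add(Pow(5, 2), Pow(-5, 2)), Rational(1, 2)), Rational(1, 106)) = Mul(Pow(Add(25, 25), Rational(1, 2)), Rational(1, 106)) = Mul(Pow(50, Rational(1, 2)), Rational(1, 106)) = Mul(Mul(5, Pow(2, Rational(1, 2))), Rational(1, 106)) = Mul(Rational(5, 106), Pow(2, Rational(1, 2)))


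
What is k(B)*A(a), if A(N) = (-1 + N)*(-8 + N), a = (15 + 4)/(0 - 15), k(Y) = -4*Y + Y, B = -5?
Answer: 4726/15 ≈ 315.07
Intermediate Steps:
k(Y) = -3*Y
a = -19/15 (a = 19/(-15) = 19*(-1/15) = -19/15 ≈ -1.2667)
k(B)*A(a) = (-3*(-5))*(8 + (-19/15)**2 - 9*(-19/15)) = 15*(8 + 361/225 + 57/5) = 15*(4726/225) = 4726/15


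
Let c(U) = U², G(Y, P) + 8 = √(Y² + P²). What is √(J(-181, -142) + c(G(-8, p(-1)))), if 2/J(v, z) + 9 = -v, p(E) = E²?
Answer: √(954170 - 118336*√65)/86 ≈ 0.12451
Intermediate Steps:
G(Y, P) = -8 + √(P² + Y²) (G(Y, P) = -8 + √(Y² + P²) = -8 + √(P² + Y²))
J(v, z) = 2/(-9 - v)
√(J(-181, -142) + c(G(-8, p(-1)))) = √(-2/(9 - 181) + (-8 + √(((-1)²)² + (-8)²))²) = √(-2/(-172) + (-8 + √(1² + 64))²) = √(-2*(-1/172) + (-8 + √(1 + 64))²) = √(1/86 + (-8 + √65)²)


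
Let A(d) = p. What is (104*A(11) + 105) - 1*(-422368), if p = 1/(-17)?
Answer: 7181937/17 ≈ 4.2247e+5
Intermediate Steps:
p = -1/17 ≈ -0.058824
A(d) = -1/17
(104*A(11) + 105) - 1*(-422368) = (104*(-1/17) + 105) - 1*(-422368) = (-104/17 + 105) + 422368 = 1681/17 + 422368 = 7181937/17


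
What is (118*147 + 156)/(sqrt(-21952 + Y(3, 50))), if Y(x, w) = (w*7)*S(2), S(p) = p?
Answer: -2917*I*sqrt(5313)/1771 ≈ -120.06*I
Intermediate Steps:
Y(x, w) = 14*w (Y(x, w) = (w*7)*2 = (7*w)*2 = 14*w)
(118*147 + 156)/(sqrt(-21952 + Y(3, 50))) = (118*147 + 156)/(sqrt(-21952 + 14*50)) = (17346 + 156)/(sqrt(-21952 + 700)) = 17502/(sqrt(-21252)) = 17502/((2*I*sqrt(5313))) = 17502*(-I*sqrt(5313)/10626) = -2917*I*sqrt(5313)/1771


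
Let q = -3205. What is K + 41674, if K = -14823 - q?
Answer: 30056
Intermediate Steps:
K = -11618 (K = -14823 - 1*(-3205) = -14823 + 3205 = -11618)
K + 41674 = -11618 + 41674 = 30056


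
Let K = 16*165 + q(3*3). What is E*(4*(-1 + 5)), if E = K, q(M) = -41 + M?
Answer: 41728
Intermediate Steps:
K = 2608 (K = 16*165 + (-41 + 3*3) = 2640 + (-41 + 9) = 2640 - 32 = 2608)
E = 2608
E*(4*(-1 + 5)) = 2608*(4*(-1 + 5)) = 2608*(4*4) = 2608*16 = 41728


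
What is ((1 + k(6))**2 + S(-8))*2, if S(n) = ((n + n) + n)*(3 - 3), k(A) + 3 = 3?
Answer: 2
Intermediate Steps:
k(A) = 0 (k(A) = -3 + 3 = 0)
S(n) = 0 (S(n) = (2*n + n)*0 = (3*n)*0 = 0)
((1 + k(6))**2 + S(-8))*2 = ((1 + 0)**2 + 0)*2 = (1**2 + 0)*2 = (1 + 0)*2 = 1*2 = 2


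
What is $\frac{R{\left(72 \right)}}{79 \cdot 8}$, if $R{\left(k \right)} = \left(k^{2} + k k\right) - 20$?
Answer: $\frac{2587}{158} \approx 16.373$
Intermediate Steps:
$R{\left(k \right)} = -20 + 2 k^{2}$ ($R{\left(k \right)} = \left(k^{2} + k^{2}\right) - 20 = 2 k^{2} - 20 = -20 + 2 k^{2}$)
$\frac{R{\left(72 \right)}}{79 \cdot 8} = \frac{-20 + 2 \cdot 72^{2}}{79 \cdot 8} = \frac{-20 + 2 \cdot 5184}{632} = \left(-20 + 10368\right) \frac{1}{632} = 10348 \cdot \frac{1}{632} = \frac{2587}{158}$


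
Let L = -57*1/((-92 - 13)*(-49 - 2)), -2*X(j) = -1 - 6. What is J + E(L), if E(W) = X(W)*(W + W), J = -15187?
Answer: -3872704/255 ≈ -15187.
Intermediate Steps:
X(j) = 7/2 (X(j) = -(-1 - 6)/2 = -½*(-7) = 7/2)
L = -19/1785 (L = -57/((-105*(-51))) = -57/5355 = -57*1/5355 = -19/1785 ≈ -0.010644)
E(W) = 7*W (E(W) = 7*(W + W)/2 = 7*(2*W)/2 = 7*W)
J + E(L) = -15187 + 7*(-19/1785) = -15187 - 19/255 = -3872704/255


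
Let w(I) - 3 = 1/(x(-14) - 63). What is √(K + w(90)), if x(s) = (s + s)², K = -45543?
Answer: I*√23673558419/721 ≈ 213.4*I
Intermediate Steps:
x(s) = 4*s² (x(s) = (2*s)² = 4*s²)
w(I) = 2164/721 (w(I) = 3 + 1/(4*(-14)² - 63) = 3 + 1/(4*196 - 63) = 3 + 1/(784 - 63) = 3 + 1/721 = 2164/721)
√(K + w(90)) = √(-45543 + 2164/721) = √(-32834339/721) = I*√23673558419/721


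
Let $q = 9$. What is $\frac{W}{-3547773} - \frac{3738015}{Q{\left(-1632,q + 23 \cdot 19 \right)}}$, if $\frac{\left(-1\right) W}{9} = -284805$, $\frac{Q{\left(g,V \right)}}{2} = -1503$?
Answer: $\frac{54542895375}{43887266} \approx 1242.8$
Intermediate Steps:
$Q{\left(g,V \right)} = -3006$ ($Q{\left(g,V \right)} = 2 \left(-1503\right) = -3006$)
$W = 2563245$ ($W = \left(-9\right) \left(-284805\right) = 2563245$)
$\frac{W}{-3547773} - \frac{3738015}{Q{\left(-1632,q + 23 \cdot 19 \right)}} = \frac{2563245}{-3547773} - \frac{3738015}{-3006} = 2563245 \left(- \frac{1}{3547773}\right) - - \frac{415335}{334} = - \frac{94935}{131399} + \frac{415335}{334} = \frac{54542895375}{43887266}$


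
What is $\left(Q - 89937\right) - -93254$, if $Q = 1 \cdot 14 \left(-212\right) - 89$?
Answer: $260$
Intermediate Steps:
$Q = -3057$ ($Q = 14 \left(-212\right) - 89 = -2968 - 89 = -3057$)
$\left(Q - 89937\right) - -93254 = \left(-3057 - 89937\right) - -93254 = \left(-3057 + \left(-130543 + 40606\right)\right) + 93254 = \left(-3057 - 89937\right) + 93254 = -92994 + 93254 = 260$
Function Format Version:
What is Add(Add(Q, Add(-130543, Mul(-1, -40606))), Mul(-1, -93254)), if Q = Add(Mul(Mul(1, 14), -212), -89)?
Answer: 260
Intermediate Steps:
Q = -3057 (Q = Add(Mul(14, -212), -89) = Add(-2968, -89) = -3057)
Add(Add(Q, Add(-130543, Mul(-1, -40606))), Mul(-1, -93254)) = Add(Add(-3057, Add(-130543, Mul(-1, -40606))), Mul(-1, -93254)) = Add(Add(-3057, Add(-130543, 40606)), 93254) = Add(Add(-3057, -89937), 93254) = Add(-92994, 93254) = 260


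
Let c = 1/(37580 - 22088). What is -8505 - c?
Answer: -131759461/15492 ≈ -8505.0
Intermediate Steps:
c = 1/15492 ≈ 6.4550e-5
-8505 - c = -8505 - 1*1/15492 = -8505 - 1/15492 = -131759461/15492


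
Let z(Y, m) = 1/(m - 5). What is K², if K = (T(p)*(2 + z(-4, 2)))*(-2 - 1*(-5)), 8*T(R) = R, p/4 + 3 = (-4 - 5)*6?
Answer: 81225/4 ≈ 20306.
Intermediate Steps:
z(Y, m) = 1/(-5 + m)
p = -228 (p = -12 + 4*((-4 - 5)*6) = -12 + 4*(-9*6) = -12 + 4*(-54) = -12 - 216 = -228)
T(R) = R/8
K = -285/2 (K = (((⅛)*(-228))*(2 + 1/(-5 + 2)))*(-2 - 1*(-5)) = (-57*(2 + 1/(-3))/2)*(-2 + 5) = -57*(2 - ⅓)/2*3 = -57/2*5/3*3 = -95/2*3 = -285/2 ≈ -142.50)
K² = (-285/2)² = 81225/4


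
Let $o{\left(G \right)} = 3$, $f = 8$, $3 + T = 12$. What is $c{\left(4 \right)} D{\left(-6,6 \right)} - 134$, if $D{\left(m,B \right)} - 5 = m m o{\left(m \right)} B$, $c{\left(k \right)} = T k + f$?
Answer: $28598$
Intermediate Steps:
$T = 9$ ($T = -3 + 12 = 9$)
$c{\left(k \right)} = 8 + 9 k$ ($c{\left(k \right)} = 9 k + 8 = 8 + 9 k$)
$D{\left(m,B \right)} = 5 + 3 B m^{2}$ ($D{\left(m,B \right)} = 5 + m m 3 B = 5 + m 3 m B = 5 + m 3 B m = 5 + 3 B m^{2}$)
$c{\left(4 \right)} D{\left(-6,6 \right)} - 134 = \left(8 + 9 \cdot 4\right) \left(5 + 3 \cdot 6 \left(-6\right)^{2}\right) - 134 = \left(8 + 36\right) \left(5 + 3 \cdot 6 \cdot 36\right) - 134 = 44 \left(5 + 648\right) - 134 = 44 \cdot 653 - 134 = 28732 - 134 = 28598$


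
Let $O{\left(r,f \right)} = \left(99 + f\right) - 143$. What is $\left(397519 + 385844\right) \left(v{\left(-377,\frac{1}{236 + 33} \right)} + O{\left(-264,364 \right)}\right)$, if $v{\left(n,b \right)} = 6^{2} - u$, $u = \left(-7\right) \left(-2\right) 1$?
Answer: $267910146$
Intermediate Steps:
$O{\left(r,f \right)} = -44 + f$
$u = 14$ ($u = 14 \cdot 1 = 14$)
$v{\left(n,b \right)} = 22$ ($v{\left(n,b \right)} = 6^{2} - 14 = 36 - 14 = 22$)
$\left(397519 + 385844\right) \left(v{\left(-377,\frac{1}{236 + 33} \right)} + O{\left(-264,364 \right)}\right) = \left(397519 + 385844\right) \left(22 + \left(-44 + 364\right)\right) = 783363 \left(22 + 320\right) = 783363 \cdot 342 = 267910146$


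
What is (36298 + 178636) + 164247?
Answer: 379181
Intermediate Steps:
(36298 + 178636) + 164247 = 214934 + 164247 = 379181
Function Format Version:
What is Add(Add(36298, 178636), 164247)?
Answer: 379181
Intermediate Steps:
Add(Add(36298, 178636), 164247) = Add(214934, 164247) = 379181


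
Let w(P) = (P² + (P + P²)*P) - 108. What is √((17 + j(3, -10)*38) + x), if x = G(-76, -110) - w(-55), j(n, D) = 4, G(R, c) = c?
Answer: 2*√40123 ≈ 400.61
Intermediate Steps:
w(P) = -108 + P² + P*(P + P²) (w(P) = (P² + P*(P + P²)) - 108 = -108 + P² + P*(P + P²))
x = 160323 (x = -110 - (-108 + (-55)³ + 2*(-55)²) = -110 - (-108 - 166375 + 2*3025) = -110 - (-108 - 166375 + 6050) = -110 - 1*(-160433) = -110 + 160433 = 160323)
√((17 + j(3, -10)*38) + x) = √((17 + 4*38) + 160323) = √((17 + 152) + 160323) = √(169 + 160323) = √160492 = 2*√40123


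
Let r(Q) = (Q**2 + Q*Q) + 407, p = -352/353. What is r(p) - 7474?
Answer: -880363995/124609 ≈ -7065.0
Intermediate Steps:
p = -352/353 (p = -352*1/353 = -352/353 ≈ -0.99717)
r(Q) = 407 + 2*Q**2 (r(Q) = (Q**2 + Q**2) + 407 = 2*Q**2 + 407 = 407 + 2*Q**2)
r(p) - 7474 = (407 + 2*(-352/353)**2) - 7474 = (407 + 2*(123904/124609)) - 7474 = (407 + 247808/124609) - 7474 = 50963671/124609 - 7474 = -880363995/124609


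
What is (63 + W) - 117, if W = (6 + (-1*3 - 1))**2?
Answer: -50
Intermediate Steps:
W = 4 (W = (6 + (-3 - 1))**2 = (6 - 4)**2 = 2**2 = 4)
(63 + W) - 117 = (63 + 4) - 117 = 67 - 117 = -50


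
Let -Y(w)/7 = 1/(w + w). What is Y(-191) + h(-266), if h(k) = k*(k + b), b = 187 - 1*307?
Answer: 39222239/382 ≈ 1.0268e+5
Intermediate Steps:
b = -120 (b = 187 - 307 = -120)
Y(w) = -7/(2*w) (Y(w) = -7/(w + w) = -7*1/(2*w) = -7/(2*w))
h(k) = k*(-120 + k) (h(k) = k*(k - 120) = k*(-120 + k))
Y(-191) + h(-266) = -7/2/(-191) - 266*(-120 - 266) = -7/2*(-1/191) - 266*(-386) = 7/382 + 102676 = 39222239/382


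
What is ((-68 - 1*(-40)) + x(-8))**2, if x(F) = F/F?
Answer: 729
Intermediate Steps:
x(F) = 1
((-68 - 1*(-40)) + x(-8))**2 = ((-68 - 1*(-40)) + 1)**2 = ((-68 + 40) + 1)**2 = (-28 + 1)**2 = (-27)**2 = 729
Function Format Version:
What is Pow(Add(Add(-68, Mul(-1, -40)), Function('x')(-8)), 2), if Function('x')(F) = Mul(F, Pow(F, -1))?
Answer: 729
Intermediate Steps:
Function('x')(F) = 1
Pow(Add(Add(-68, Mul(-1, -40)), Function('x')(-8)), 2) = Pow(Add(Add(-68, Mul(-1, -40)), 1), 2) = Pow(Add(Add(-68, 40), 1), 2) = Pow(Add(-28, 1), 2) = Pow(-27, 2) = 729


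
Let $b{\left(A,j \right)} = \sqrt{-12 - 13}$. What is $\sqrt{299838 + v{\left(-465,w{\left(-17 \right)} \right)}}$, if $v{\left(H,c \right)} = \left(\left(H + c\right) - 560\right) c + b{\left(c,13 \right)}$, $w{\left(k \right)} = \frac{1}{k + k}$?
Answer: $\frac{\sqrt{346647579 + 5780 i}}{34} \approx 547.6 + 0.0045654 i$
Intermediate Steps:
$b{\left(A,j \right)} = 5 i$ ($b{\left(A,j \right)} = \sqrt{-25} = 5 i$)
$w{\left(k \right)} = \frac{1}{2 k}$
$v{\left(H,c \right)} = 5 i + c \left(-560 + H + c\right)$ ($v{\left(H,c \right)} = \left(\left(H + c\right) - 560\right) c + 5 i = \left(-560 + H + c\right) c + 5 i = c \left(-560 + H + c\right) + 5 i = 5 i + c \left(-560 + H + c\right)$)
$\sqrt{299838 + v{\left(-465,w{\left(-17 \right)} \right)}} = \sqrt{299838 + \left(\left(\frac{1}{2 \left(-17\right)}\right)^{2} - 560 \frac{1}{2 \left(-17\right)} + 5 i - 465 \frac{1}{2 \left(-17\right)}\right)} = \sqrt{299838 + \left(\left(\frac{1}{2} \left(- \frac{1}{17}\right)\right)^{2} - 560 \cdot \frac{1}{2} \left(- \frac{1}{17}\right) + 5 i - 465 \cdot \frac{1}{2} \left(- \frac{1}{17}\right)\right)} = \sqrt{299838 + \left(\left(- \frac{1}{34}\right)^{2} - - \frac{280}{17} + 5 i - - \frac{465}{34}\right)} = \sqrt{299838 + \left(\frac{1}{1156} + \frac{280}{17} + 5 i + \frac{465}{34}\right)} = \sqrt{299838 + \left(\frac{34851}{1156} + 5 i\right)} = \sqrt{\frac{346647579}{1156} + 5 i}$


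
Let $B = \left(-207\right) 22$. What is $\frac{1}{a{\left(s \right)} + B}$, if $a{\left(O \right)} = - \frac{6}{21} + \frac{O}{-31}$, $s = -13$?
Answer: $- \frac{217}{988189} \approx -0.00021959$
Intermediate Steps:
$a{\left(O \right)} = - \frac{2}{7} - \frac{O}{31}$ ($a{\left(O \right)} = \left(-6\right) \frac{1}{21} + O \left(- \frac{1}{31}\right) = - \frac{2}{7} - \frac{O}{31}$)
$B = -4554$
$\frac{1}{a{\left(s \right)} + B} = \frac{1}{\left(- \frac{2}{7} - - \frac{13}{31}\right) - 4554} = \frac{1}{\left(- \frac{2}{7} + \frac{13}{31}\right) - 4554} = \frac{1}{\frac{29}{217} - 4554} = \frac{1}{- \frac{988189}{217}} = - \frac{217}{988189}$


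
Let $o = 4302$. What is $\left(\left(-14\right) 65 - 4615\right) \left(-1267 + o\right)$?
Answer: $-16768375$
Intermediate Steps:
$\left(\left(-14\right) 65 - 4615\right) \left(-1267 + o\right) = \left(\left(-14\right) 65 - 4615\right) \left(-1267 + 4302\right) = \left(-910 - 4615\right) 3035 = \left(-5525\right) 3035 = -16768375$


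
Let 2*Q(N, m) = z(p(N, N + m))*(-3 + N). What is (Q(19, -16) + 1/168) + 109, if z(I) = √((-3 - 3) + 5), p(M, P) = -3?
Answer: 18313/168 + 8*I ≈ 109.01 + 8.0*I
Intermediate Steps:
z(I) = I (z(I) = √(-6 + 5) = √(-1) = I)
Q(N, m) = I*(-3 + N)/2 (Q(N, m) = (I*(-3 + N))/2 = I*(-3 + N)/2)
(Q(19, -16) + 1/168) + 109 = (I*(-3 + 19)/2 + 1/168) + 109 = ((½)*I*16 + 1/168) + 109 = (8*I + 1/168) + 109 = (1/168 + 8*I) + 109 = 18313/168 + 8*I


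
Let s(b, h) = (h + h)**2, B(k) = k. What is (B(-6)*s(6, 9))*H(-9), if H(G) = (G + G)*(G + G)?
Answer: -629856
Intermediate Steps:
H(G) = 4*G**2 (H(G) = (2*G)*(2*G) = 4*G**2)
s(b, h) = 4*h**2 (s(b, h) = (2*h)**2 = 4*h**2)
(B(-6)*s(6, 9))*H(-9) = (-24*9**2)*(4*(-9)**2) = (-24*81)*(4*81) = -6*324*324 = -1944*324 = -629856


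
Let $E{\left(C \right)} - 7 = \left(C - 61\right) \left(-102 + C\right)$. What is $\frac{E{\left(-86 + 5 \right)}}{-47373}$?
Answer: $- \frac{25993}{47373} \approx -0.54869$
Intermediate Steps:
$E{\left(C \right)} = 7 + \left(-102 + C\right) \left(-61 + C\right)$ ($E{\left(C \right)} = 7 + \left(C - 61\right) \left(-102 + C\right) = 7 + \left(-61 + C\right) \left(-102 + C\right) = 7 + \left(-102 + C\right) \left(-61 + C\right)$)
$\frac{E{\left(-86 + 5 \right)}}{-47373} = \frac{6229 + \left(-86 + 5\right)^{2} - 163 \left(-86 + 5\right)}{-47373} = \left(6229 + \left(-81\right)^{2} - -13203\right) \left(- \frac{1}{47373}\right) = \left(6229 + 6561 + 13203\right) \left(- \frac{1}{47373}\right) = 25993 \left(- \frac{1}{47373}\right) = - \frac{25993}{47373}$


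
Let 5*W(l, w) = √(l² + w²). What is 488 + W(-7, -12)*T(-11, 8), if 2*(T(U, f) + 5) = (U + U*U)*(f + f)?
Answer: 488 + 175*√193 ≈ 2919.2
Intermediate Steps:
T(U, f) = -5 + f*(U + U²) (T(U, f) = -5 + ((U + U*U)*(f + f))/2 = -5 + ((U + U²)*(2*f))/2 = -5 + (2*f*(U + U²))/2 = -5 + f*(U + U²))
W(l, w) = √(l² + w²)/5
488 + W(-7, -12)*T(-11, 8) = 488 + (√((-7)² + (-12)²)/5)*(-5 - 11*8 + 8*(-11)²) = 488 + (√(49 + 144)/5)*(-5 - 88 + 8*121) = 488 + (√193/5)*(-5 - 88 + 968) = 488 + (√193/5)*875 = 488 + 175*√193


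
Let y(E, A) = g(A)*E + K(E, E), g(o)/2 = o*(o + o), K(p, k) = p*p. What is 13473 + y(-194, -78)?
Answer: -4670075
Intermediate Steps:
K(p, k) = p²
g(o) = 4*o² (g(o) = 2*(o*(o + o)) = 2*(o*(2*o)) = 2*(2*o²) = 4*o²)
y(E, A) = E² + 4*E*A² (y(E, A) = (4*A²)*E + E² = 4*E*A² + E² = E² + 4*E*A²)
13473 + y(-194, -78) = 13473 - 194*(-194 + 4*(-78)²) = 13473 - 194*(-194 + 4*6084) = 13473 - 194*(-194 + 24336) = 13473 - 194*24142 = 13473 - 4683548 = -4670075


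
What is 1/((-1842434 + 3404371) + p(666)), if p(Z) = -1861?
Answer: 1/1560076 ≈ 6.4099e-7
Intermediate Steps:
1/((-1842434 + 3404371) + p(666)) = 1/((-1842434 + 3404371) - 1861) = 1/(1561937 - 1861) = 1/1560076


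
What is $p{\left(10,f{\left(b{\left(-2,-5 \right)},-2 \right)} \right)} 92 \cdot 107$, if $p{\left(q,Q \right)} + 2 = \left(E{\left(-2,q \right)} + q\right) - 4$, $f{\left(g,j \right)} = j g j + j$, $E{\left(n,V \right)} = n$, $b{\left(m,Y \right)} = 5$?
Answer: $19688$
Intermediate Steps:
$f{\left(g,j \right)} = j + g j^{2}$ ($f{\left(g,j \right)} = g j j + j = g j^{2} + j = j + g j^{2}$)
$p{\left(q,Q \right)} = -8 + q$ ($p{\left(q,Q \right)} = -2 + \left(\left(-2 + q\right) - 4\right) = -2 + \left(-6 + q\right) = -8 + q$)
$p{\left(10,f{\left(b{\left(-2,-5 \right)},-2 \right)} \right)} 92 \cdot 107 = \left(-8 + 10\right) 92 \cdot 107 = 2 \cdot 92 \cdot 107 = 184 \cdot 107 = 19688$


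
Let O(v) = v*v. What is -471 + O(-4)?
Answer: -455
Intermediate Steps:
O(v) = v²
-471 + O(-4) = -471 + (-4)² = -471 + 16 = -455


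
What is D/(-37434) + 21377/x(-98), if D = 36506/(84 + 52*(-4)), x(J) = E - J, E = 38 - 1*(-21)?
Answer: 49616916037/364382556 ≈ 136.17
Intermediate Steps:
E = 59 (E = 38 + 21 = 59)
x(J) = 59 - J
D = -18253/62 (D = 36506/(84 - 208) = 36506/(-124) = 36506*(-1/124) = -18253/62 ≈ -294.40)
D/(-37434) + 21377/x(-98) = -18253/62/(-37434) + 21377/(59 - 1*(-98)) = -18253/62*(-1/37434) + 21377/(59 + 98) = 18253/2320908 + 21377/157 = 49616916037/364382556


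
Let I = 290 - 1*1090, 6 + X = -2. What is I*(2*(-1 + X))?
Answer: 14400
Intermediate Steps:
X = -8 (X = -6 - 2 = -8)
I = -800 (I = 290 - 1090 = -800)
I*(2*(-1 + X)) = -1600*(-1 - 8) = -1600*(-9) = -800*(-18) = 14400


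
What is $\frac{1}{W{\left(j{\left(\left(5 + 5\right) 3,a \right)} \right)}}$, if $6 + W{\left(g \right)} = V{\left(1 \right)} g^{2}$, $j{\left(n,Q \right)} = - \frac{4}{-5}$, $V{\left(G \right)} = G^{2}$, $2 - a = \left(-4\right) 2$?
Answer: $- \frac{25}{134} \approx -0.18657$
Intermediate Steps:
$a = 10$ ($a = 2 - \left(-4\right) 2 = 2 - -8 = 2 + 8 = 10$)
$j{\left(n,Q \right)} = \frac{4}{5}$ ($j{\left(n,Q \right)} = \left(-4\right) \left(- \frac{1}{5}\right) = \frac{4}{5}$)
$W{\left(g \right)} = -6 + g^{2}$ ($W{\left(g \right)} = -6 + 1^{2} g^{2} = -6 + 1 g^{2} = -6 + g^{2}$)
$\frac{1}{W{\left(j{\left(\left(5 + 5\right) 3,a \right)} \right)}} = \frac{1}{-6 + \left(\frac{4}{5}\right)^{2}} = \frac{1}{-6 + \frac{16}{25}} = \frac{1}{- \frac{134}{25}} = - \frac{25}{134}$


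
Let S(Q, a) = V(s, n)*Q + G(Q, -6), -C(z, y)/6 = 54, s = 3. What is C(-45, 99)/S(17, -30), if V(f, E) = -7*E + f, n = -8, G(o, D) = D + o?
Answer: -54/169 ≈ -0.31953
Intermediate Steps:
C(z, y) = -324 (C(z, y) = -6*54 = -324)
V(f, E) = f - 7*E
S(Q, a) = -6 + 60*Q (S(Q, a) = (3 - 7*(-8))*Q + (-6 + Q) = (3 + 56)*Q + (-6 + Q) = 59*Q + (-6 + Q) = -6 + 60*Q)
C(-45, 99)/S(17, -30) = -324/(-6 + 60*17) = -324/(-6 + 1020) = -324/1014 = -324*1/1014 = -54/169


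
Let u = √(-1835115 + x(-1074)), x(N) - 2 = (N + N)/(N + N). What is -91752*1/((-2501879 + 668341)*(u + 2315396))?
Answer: 13277638362/614356755973620079 - 11469*I*√458778/614356755973620079 ≈ 2.1612e-8 - 1.2645e-11*I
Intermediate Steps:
x(N) = 3 (x(N) = 2 + (N + N)/(N + N) = 2 + (2*N)/((2*N)) = 2 + (2*N)*(1/(2*N)) = 2 + 1 = 3)
u = 2*I*√458778 (u = √(-1835115 + 3) = √(-1835112) = 2*I*√458778 ≈ 1354.7*I)
-91752*1/((-2501879 + 668341)*(u + 2315396)) = -91752*1/((-2501879 + 668341)*(2*I*√458778 + 2315396)) = -91752*(-1/(1833538*(2315396 + 2*I*√458778))) = -91752/(-4245366551048 - 3667076*I*√458778)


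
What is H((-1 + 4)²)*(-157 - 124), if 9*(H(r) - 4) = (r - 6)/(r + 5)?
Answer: -47489/42 ≈ -1130.7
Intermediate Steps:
H(r) = 4 + (-6 + r)/(9*(5 + r)) (H(r) = 4 + ((r - 6)/(r + 5))/9 = 4 + ((-6 + r)/(5 + r))/9 = 4 + (-6 + r)/(9*(5 + r)))
H((-1 + 4)²)*(-157 - 124) = ((174 + 37*(-1 + 4)²)/(9*(5 + (-1 + 4)²)))*(-157 - 124) = ((174 + 37*3²)/(9*(5 + 3²)))*(-281) = ((174 + 37*9)/(9*(5 + 9)))*(-281) = ((⅑)*(174 + 333)/14)*(-281) = ((⅑)*(1/14)*507)*(-281) = (169/42)*(-281) = -47489/42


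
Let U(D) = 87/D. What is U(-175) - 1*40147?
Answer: -7025812/175 ≈ -40148.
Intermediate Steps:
U(-175) - 1*40147 = 87/(-175) - 1*40147 = 87*(-1/175) - 40147 = -87/175 - 40147 = -7025812/175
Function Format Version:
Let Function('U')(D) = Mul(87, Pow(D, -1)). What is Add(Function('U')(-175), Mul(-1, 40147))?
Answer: Rational(-7025812, 175) ≈ -40148.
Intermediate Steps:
Add(Function('U')(-175), Mul(-1, 40147)) = Add(Mul(87, Pow(-175, -1)), Mul(-1, 40147)) = Add(Mul(87, Rational(-1, 175)), -40147) = Add(Rational(-87, 175), -40147) = Rational(-7025812, 175)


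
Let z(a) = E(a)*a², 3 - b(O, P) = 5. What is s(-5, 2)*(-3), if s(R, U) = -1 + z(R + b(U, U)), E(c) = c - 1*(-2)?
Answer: 738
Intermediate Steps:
E(c) = 2 + c (E(c) = c + 2 = 2 + c)
b(O, P) = -2 (b(O, P) = 3 - 1*5 = 3 - 5 = -2)
z(a) = a²*(2 + a) (z(a) = (2 + a)*a² = a²*(2 + a))
s(R, U) = -1 + R*(-2 + R)² (s(R, U) = -1 + (R - 2)²*(2 + (R - 2)) = -1 + (-2 + R)²*(2 + (-2 + R)) = -1 + (-2 + R)²*R = -1 + R*(-2 + R)²)
s(-5, 2)*(-3) = (-1 - 5*(-2 - 5)²)*(-3) = (-1 - 5*(-7)²)*(-3) = (-1 - 5*49)*(-3) = (-1 - 245)*(-3) = -246*(-3) = 738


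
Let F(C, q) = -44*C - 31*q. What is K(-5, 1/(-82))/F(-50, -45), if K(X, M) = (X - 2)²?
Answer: 49/3595 ≈ 0.013630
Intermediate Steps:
K(X, M) = (-2 + X)²
K(-5, 1/(-82))/F(-50, -45) = (-2 - 5)²/(-44*(-50) - 31*(-45)) = (-7)²/(2200 + 1395) = 49/3595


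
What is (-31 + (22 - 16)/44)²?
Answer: 461041/484 ≈ 952.56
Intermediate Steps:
(-31 + (22 - 16)/44)² = (-31 + 6*(1/44))² = (-31 + 3/22)² = (-679/22)² = 461041/484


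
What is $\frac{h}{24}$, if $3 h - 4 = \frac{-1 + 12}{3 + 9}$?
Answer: $\frac{59}{864} \approx 0.068287$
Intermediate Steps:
$h = \frac{59}{36}$ ($h = \frac{4}{3} + \frac{\left(-1 + 12\right) \frac{1}{3 + 9}}{3} = \frac{4}{3} + \frac{11 \cdot \frac{1}{12}}{3} = \frac{4}{3} + \frac{1}{3} \cdot \frac{11}{12} = \frac{4}{3} + \frac{11}{36} = \frac{59}{36} \approx 1.6389$)
$\frac{h}{24} = \frac{59}{36 \cdot 24} = \frac{59}{36} \cdot \frac{1}{24} = \frac{59}{864}$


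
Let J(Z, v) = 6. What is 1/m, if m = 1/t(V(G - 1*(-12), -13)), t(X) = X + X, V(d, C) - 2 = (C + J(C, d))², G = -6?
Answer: 102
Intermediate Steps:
V(d, C) = 2 + (6 + C)² (V(d, C) = 2 + (C + 6)² = 2 + (6 + C)²)
t(X) = 2*X
m = 1/102 (m = 1/(2*(2 + (6 - 13)²)) = 1/(2*(2 + (-7)²)) = 1/(2*(2 + 49)) = 1/(2*51) = 1/102 ≈ 0.0098039)
1/m = 1/(1/102) = 102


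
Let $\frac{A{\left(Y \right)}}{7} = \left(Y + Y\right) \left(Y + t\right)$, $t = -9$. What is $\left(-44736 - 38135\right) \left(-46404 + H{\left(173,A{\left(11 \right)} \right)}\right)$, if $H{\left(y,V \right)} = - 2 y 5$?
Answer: $3988912714$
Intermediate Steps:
$A{\left(Y \right)} = 14 Y \left(-9 + Y\right)$ ($A{\left(Y \right)} = 7 \left(Y + Y\right) \left(Y - 9\right) = 7 \cdot 2 Y \left(-9 + Y\right) = 14 Y \left(-9 + Y\right)$)
$H{\left(y,V \right)} = - 10 y$
$\left(-44736 - 38135\right) \left(-46404 + H{\left(173,A{\left(11 \right)} \right)}\right) = \left(-44736 - 38135\right) \left(-46404 - 1730\right) = - 82871 \left(-46404 - 1730\right) = \left(-82871\right) \left(-48134\right) = 3988912714$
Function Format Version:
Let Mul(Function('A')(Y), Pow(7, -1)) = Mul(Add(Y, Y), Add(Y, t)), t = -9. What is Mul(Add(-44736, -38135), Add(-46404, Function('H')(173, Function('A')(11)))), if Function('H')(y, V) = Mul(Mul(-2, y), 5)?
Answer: 3988912714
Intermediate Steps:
Function('A')(Y) = Mul(14, Y, Add(-9, Y)) (Function('A')(Y) = Mul(7, Mul(Add(Y, Y), Add(Y, -9))) = Mul(7, Mul(Mul(2, Y), Add(-9, Y))) = Mul(7, Mul(2, Y, Add(-9, Y))) = Mul(14, Y, Add(-9, Y)))
Function('H')(y, V) = Mul(-10, y)
Mul(Add(-44736, -38135), Add(-46404, Function('H')(173, Function('A')(11)))) = Mul(Add(-44736, -38135), Add(-46404, Mul(-10, 173))) = Mul(-82871, Add(-46404, -1730)) = Mul(-82871, -48134) = 3988912714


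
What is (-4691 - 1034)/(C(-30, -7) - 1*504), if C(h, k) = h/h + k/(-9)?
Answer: 10305/904 ≈ 11.399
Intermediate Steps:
C(h, k) = 1 - k/9 (C(h, k) = 1 + k*(-⅑) = 1 - k/9)
(-4691 - 1034)/(C(-30, -7) - 1*504) = (-4691 - 1034)/((1 - ⅑*(-7)) - 1*504) = -5725/((1 + 7/9) - 504) = -5725/(16/9 - 504) = -5725/(-4520/9) = -5725*(-9/4520) = 10305/904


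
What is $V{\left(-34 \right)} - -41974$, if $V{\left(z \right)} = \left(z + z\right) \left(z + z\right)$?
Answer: $46598$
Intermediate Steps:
$V{\left(z \right)} = 4 z^{2}$ ($V{\left(z \right)} = 2 z 2 z = 4 z^{2}$)
$V{\left(-34 \right)} - -41974 = 4 \left(-34\right)^{2} - -41974 = 4 \cdot 1156 + 41974 = 4624 + 41974 = 46598$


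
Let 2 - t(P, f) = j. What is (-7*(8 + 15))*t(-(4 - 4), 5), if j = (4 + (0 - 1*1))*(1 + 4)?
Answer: 2093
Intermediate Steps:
j = 15 (j = (4 + (0 - 1))*5 = (4 - 1)*5 = 3*5 = 15)
t(P, f) = -13 (t(P, f) = 2 - 1*15 = 2 - 15 = -13)
(-7*(8 + 15))*t(-(4 - 4), 5) = -7*(8 + 15)*(-13) = -7*23*(-13) = -161*(-13) = 2093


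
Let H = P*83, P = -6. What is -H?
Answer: 498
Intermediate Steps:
H = -498 (H = -6*83 = -498)
-H = -1*(-498) = 498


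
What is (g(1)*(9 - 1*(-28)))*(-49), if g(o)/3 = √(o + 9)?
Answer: -5439*√10 ≈ -17200.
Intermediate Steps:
g(o) = 3*√(9 + o) (g(o) = 3*√(o + 9) = 3*√(9 + o))
(g(1)*(9 - 1*(-28)))*(-49) = ((3*√(9 + 1))*(9 - 1*(-28)))*(-49) = ((3*√10)*(9 + 28))*(-49) = ((3*√10)*37)*(-49) = (111*√10)*(-49) = -5439*√10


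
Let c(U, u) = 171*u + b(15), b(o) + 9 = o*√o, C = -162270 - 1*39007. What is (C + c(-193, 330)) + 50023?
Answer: -94833 + 15*√15 ≈ -94775.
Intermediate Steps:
C = -201277 (C = -162270 - 39007 = -201277)
b(o) = -9 + o^(3/2) (b(o) = -9 + o*√o = -9 + o^(3/2))
c(U, u) = -9 + 15*√15 + 171*u (c(U, u) = 171*u + (-9 + 15^(3/2)) = 171*u + (-9 + 15*√15) = -9 + 15*√15 + 171*u)
(C + c(-193, 330)) + 50023 = (-201277 + (-9 + 15*√15 + 171*330)) + 50023 = (-201277 + (-9 + 15*√15 + 56430)) + 50023 = (-201277 + (56421 + 15*√15)) + 50023 = (-144856 + 15*√15) + 50023 = -94833 + 15*√15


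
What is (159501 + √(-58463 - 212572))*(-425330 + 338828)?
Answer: -13797155502 - 259506*I*√30115 ≈ -1.3797e+10 - 4.5034e+7*I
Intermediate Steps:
(159501 + √(-58463 - 212572))*(-425330 + 338828) = (159501 + √(-271035))*(-86502) = (159501 + 3*I*√30115)*(-86502) = -13797155502 - 259506*I*√30115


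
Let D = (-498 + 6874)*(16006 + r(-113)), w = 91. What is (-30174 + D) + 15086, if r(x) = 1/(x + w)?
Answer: 1122427660/11 ≈ 1.0204e+8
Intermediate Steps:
r(x) = 1/(91 + x) (r(x) = 1/(x + 91) = 1/(91 + x))
D = 1122593628/11 (D = (-498 + 6874)*(16006 + 1/(91 - 113)) = 6376*(16006 + 1/(-22)) = 6376*(16006 - 1/22) = 6376*(352131/22) = 1122593628/11 ≈ 1.0205e+8)
(-30174 + D) + 15086 = (-30174 + 1122593628/11) + 15086 = 1122261714/11 + 15086 = 1122427660/11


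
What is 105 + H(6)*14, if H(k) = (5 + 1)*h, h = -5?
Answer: -315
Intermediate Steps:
H(k) = -30 (H(k) = (5 + 1)*(-5) = 6*(-5) = -30)
105 + H(6)*14 = 105 - 30*14 = 105 - 420 = -315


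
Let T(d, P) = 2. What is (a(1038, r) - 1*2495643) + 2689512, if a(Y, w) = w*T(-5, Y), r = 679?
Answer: 195227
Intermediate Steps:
a(Y, w) = 2*w (a(Y, w) = w*2 = 2*w)
(a(1038, r) - 1*2495643) + 2689512 = (2*679 - 1*2495643) + 2689512 = (1358 - 2495643) + 2689512 = -2494285 + 2689512 = 195227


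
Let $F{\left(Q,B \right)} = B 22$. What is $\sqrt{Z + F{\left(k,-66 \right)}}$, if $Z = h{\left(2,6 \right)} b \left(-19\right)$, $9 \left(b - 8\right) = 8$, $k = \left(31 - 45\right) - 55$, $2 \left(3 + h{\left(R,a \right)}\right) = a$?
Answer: $22 i \sqrt{3} \approx 38.105 i$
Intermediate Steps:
$h{\left(R,a \right)} = -3 + \frac{a}{2}$
$k = -69$ ($k = -14 - 55 = -69$)
$b = \frac{80}{9}$ ($b = 8 + \frac{1}{9} \cdot 8 = 8 + \frac{8}{9} = \frac{80}{9} \approx 8.8889$)
$F{\left(Q,B \right)} = 22 B$
$Z = 0$ ($Z = \left(-3 + \frac{1}{2} \cdot 6\right) \frac{80}{9} \left(-19\right) = \left(-3 + 3\right) \frac{80}{9} \left(-19\right) = 0 \cdot \frac{80}{9} \left(-19\right) = 0 \left(-19\right) = 0$)
$\sqrt{Z + F{\left(k,-66 \right)}} = \sqrt{0 + 22 \left(-66\right)} = \sqrt{0 - 1452} = \sqrt{-1452} = 22 i \sqrt{3}$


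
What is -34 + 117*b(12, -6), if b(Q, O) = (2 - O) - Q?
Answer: -502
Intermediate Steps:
b(Q, O) = 2 - O - Q
-34 + 117*b(12, -6) = -34 + 117*(2 - 1*(-6) - 1*12) = -34 + 117*(2 + 6 - 12) = -34 + 117*(-4) = -34 - 468 = -502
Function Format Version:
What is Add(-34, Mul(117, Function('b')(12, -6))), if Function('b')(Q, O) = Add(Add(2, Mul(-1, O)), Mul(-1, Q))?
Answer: -502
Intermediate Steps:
Function('b')(Q, O) = Add(2, Mul(-1, O), Mul(-1, Q))
Add(-34, Mul(117, Function('b')(12, -6))) = Add(-34, Mul(117, Add(2, Mul(-1, -6), Mul(-1, 12)))) = Add(-34, Mul(117, Add(2, 6, -12))) = Add(-34, Mul(117, -4)) = Add(-34, -468) = -502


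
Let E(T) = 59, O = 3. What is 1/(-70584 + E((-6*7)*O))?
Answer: -1/70525 ≈ -1.4179e-5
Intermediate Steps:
1/(-70584 + E((-6*7)*O)) = 1/(-70584 + 59) = 1/(-70525) = -1/70525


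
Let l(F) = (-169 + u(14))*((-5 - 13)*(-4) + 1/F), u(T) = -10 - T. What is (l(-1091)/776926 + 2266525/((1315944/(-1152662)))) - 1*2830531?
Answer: -5185048953535600231/1076668628364 ≈ -4.8158e+6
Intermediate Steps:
l(F) = -13896 - 193/F (l(F) = (-169 + (-10 - 1*14))*((-5 - 13)*(-4) + 1/F) = (-169 + (-10 - 14))*(-18*(-4) + 1/F) = (-169 - 24)*(72 + 1/F) = -193*(72 + 1/F) = -13896 - 193/F)
(l(-1091)/776926 + 2266525/((1315944/(-1152662)))) - 1*2830531 = ((-13896 - 193/(-1091))/776926 + 2266525/((1315944/(-1152662)))) - 1*2830531 = ((-13896 - 193*(-1/1091))*(1/776926) + 2266525/((1315944*(-1/1152662)))) - 2830531 = ((-13896 + 193/1091)*(1/776926) + 2266525/(-93996/82333)) - 2830531 = (-15160343/1091*1/776926 + 2266525*(-82333/93996)) - 2830531 = (-409739/22908818 - 186609802825/93996) - 2830531 = -2137505024223818947/1076668628364 - 2830531 = -5185048953535600231/1076668628364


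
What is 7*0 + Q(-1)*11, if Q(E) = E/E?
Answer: 11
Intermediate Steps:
Q(E) = 1
7*0 + Q(-1)*11 = 7*0 + 1*11 = 0 + 11 = 11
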